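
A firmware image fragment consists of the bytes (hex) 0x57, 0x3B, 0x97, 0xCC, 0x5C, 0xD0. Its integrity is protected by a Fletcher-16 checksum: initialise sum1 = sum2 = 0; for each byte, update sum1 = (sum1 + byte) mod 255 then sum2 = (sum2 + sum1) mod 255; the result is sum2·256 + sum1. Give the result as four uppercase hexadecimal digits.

8224

Running sums (mod 255):
  after byte 0 (0x57): sum1=87, sum2=87
  after byte 1 (0x3B): sum1=146, sum2=233
  after byte 2 (0x97): sum1=42, sum2=20
  after byte 3 (0xCC): sum1=246, sum2=11
  after byte 4 (0x5C): sum1=83, sum2=94
  after byte 5 (0xD0): sum1=36, sum2=130
Checksum = sum2·256 + sum1 = 130·256 + 36 = 33316 = 0x8224.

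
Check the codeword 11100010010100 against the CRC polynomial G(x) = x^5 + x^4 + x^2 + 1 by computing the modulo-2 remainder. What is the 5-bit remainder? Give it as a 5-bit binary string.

Modulo-2 division of 11100010010100 by 110101:
  pos 0: 111000 XOR 110101 = 001101
  pos 2: 110110 XOR 110101 = 000011
  pos 6: 110101 XOR 110101 = 000000
Remainder = 00000 (zero — the frame passes the CRC check).

00000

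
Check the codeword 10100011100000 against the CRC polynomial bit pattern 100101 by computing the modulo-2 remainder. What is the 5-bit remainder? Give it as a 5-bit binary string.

00000

Modulo-2 division of 10100011100000 by 100101:
  pos 0: 101000 XOR 100101 = 001101
  pos 2: 110111 XOR 100101 = 010010
  pos 3: 100101 XOR 100101 = 000000
Remainder = 00000 (zero — the frame passes the CRC check).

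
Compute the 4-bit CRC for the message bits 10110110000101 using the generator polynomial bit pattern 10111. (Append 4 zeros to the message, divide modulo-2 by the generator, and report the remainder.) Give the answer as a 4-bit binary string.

Append 4 zeros: 101101100001010000. Divide by 10111 (XOR where the leading bit is 1):
  pos 0: 10110 XOR 10111 = 00001
  pos 4: 11100 XOR 10111 = 01011
  pos 5: 10110 XOR 10111 = 00001
  pos 9: 10101 XOR 10111 = 00010
  pos 12: 10000 XOR 10111 = 00111
Remainder (last 4 bits) = 1110. This is the CRC / FCS.

1110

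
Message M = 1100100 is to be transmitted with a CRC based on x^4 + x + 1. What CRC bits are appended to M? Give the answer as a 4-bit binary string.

0001

Append 4 zeros: 11001000000. Divide by 10011 (XOR where the leading bit is 1):
  pos 0: 11001 XOR 10011 = 01010
  pos 1: 10100 XOR 10011 = 00111
  pos 3: 11100 XOR 10011 = 01111
  pos 4: 11110 XOR 10011 = 01101
  pos 5: 11010 XOR 10011 = 01001
  pos 6: 10010 XOR 10011 = 00001
Remainder (last 4 bits) = 0001. This is the CRC / FCS.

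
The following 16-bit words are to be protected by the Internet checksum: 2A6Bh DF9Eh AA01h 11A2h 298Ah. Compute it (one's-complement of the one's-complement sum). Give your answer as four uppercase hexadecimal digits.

One's-complement addition (fold any carry out of bit 15 back into bit 0):
  0x2A6B + 0xDF9E = 0x10A09 → wrap carry → 0x0A0A
  0x0A0A + 0xAA01 = 0x0B40B
  0xB40B + 0x11A2 = 0x0C5AD
  0xC5AD + 0x298A = 0x0EF37
One's-complement sum = 0xEF37.
Checksum = ~0xEF37 & 0xFFFF = 0x10C8.

10C8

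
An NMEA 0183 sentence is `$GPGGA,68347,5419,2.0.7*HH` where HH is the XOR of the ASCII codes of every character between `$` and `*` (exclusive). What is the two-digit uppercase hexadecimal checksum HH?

XOR the ASCII codes of the payload characters:
  'G' = 0x47 → acc = 0x47
  'P' = 0x50 → acc = 0x17
  'G' = 0x47 → acc = 0x50
  'G' = 0x47 → acc = 0x17
  'A' = 0x41 → acc = 0x56
  ',' = 0x2C → acc = 0x7A
  '6' = 0x36 → acc = 0x4C
  '8' = 0x38 → acc = 0x74
  '3' = 0x33 → acc = 0x47
  '4' = 0x34 → acc = 0x73
  '7' = 0x37 → acc = 0x44
  ',' = 0x2C → acc = 0x68
  '5' = 0x35 → acc = 0x5D
  '4' = 0x34 → acc = 0x69
  '1' = 0x31 → acc = 0x58
  '9' = 0x39 → acc = 0x61
  ',' = 0x2C → acc = 0x4D
  '2' = 0x32 → acc = 0x7F
  '.' = 0x2E → acc = 0x51
  '0' = 0x30 → acc = 0x61
  '.' = 0x2E → acc = 0x4F
  '7' = 0x37 → acc = 0x78
Checksum = 0x78.

78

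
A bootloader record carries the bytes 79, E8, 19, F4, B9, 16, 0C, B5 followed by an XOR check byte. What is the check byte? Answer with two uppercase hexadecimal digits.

6A

XOR the bytes together:
  start with 0x79
  0x79 ⊕ 0xE8 = 0x91
  0x91 ⊕ 0x19 = 0x88
  0x88 ⊕ 0xF4 = 0x7C
  0x7C ⊕ 0xB9 = 0xC5
  0xC5 ⊕ 0x16 = 0xD3
  0xD3 ⊕ 0x0C = 0xDF
  0xDF ⊕ 0xB5 = 0x6A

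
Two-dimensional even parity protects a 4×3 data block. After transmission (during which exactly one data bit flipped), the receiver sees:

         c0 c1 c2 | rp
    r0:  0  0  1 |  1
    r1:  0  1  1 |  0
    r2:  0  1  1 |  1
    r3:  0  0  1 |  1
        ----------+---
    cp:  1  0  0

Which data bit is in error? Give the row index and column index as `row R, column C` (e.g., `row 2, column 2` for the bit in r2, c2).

row 2, column 0

Recompute each row's even parity and compare to rp:
  r0: data parity 1, sent rp 1 → ok
  r1: data parity 0, sent rp 0 → ok
  r2: data parity 0, sent rp 1 → mismatch
  r3: data parity 1, sent rp 1 → ok
Recompute each column's even parity and compare to cp:
  c0: data parity 0, sent cp 1 → mismatch
  c1: data parity 0, sent cp 0 → ok
  c2: data parity 0, sent cp 0 → ok
Exactly one row (r2) and one column (c0) fail → the flipped bit is at their intersection.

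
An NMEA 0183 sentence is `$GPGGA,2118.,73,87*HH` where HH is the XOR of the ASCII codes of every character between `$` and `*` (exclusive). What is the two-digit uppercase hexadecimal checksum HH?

XOR the ASCII codes of the payload characters:
  'G' = 0x47 → acc = 0x47
  'P' = 0x50 → acc = 0x17
  'G' = 0x47 → acc = 0x50
  'G' = 0x47 → acc = 0x17
  'A' = 0x41 → acc = 0x56
  ',' = 0x2C → acc = 0x7A
  '2' = 0x32 → acc = 0x48
  '1' = 0x31 → acc = 0x79
  '1' = 0x31 → acc = 0x48
  '8' = 0x38 → acc = 0x70
  '.' = 0x2E → acc = 0x5E
  ',' = 0x2C → acc = 0x72
  '7' = 0x37 → acc = 0x45
  '3' = 0x33 → acc = 0x76
  ',' = 0x2C → acc = 0x5A
  '8' = 0x38 → acc = 0x62
  '7' = 0x37 → acc = 0x55
Checksum = 0x55.

55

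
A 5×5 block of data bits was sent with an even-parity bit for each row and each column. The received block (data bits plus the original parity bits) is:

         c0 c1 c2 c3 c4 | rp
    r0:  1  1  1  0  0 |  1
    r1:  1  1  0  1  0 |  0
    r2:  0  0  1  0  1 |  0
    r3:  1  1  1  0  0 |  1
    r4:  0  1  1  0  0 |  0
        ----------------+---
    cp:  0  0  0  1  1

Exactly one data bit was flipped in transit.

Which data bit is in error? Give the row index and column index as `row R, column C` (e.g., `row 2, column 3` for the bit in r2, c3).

row 1, column 0

Recompute each row's even parity and compare to rp:
  r0: data parity 1, sent rp 1 → ok
  r1: data parity 1, sent rp 0 → mismatch
  r2: data parity 0, sent rp 0 → ok
  r3: data parity 1, sent rp 1 → ok
  r4: data parity 0, sent rp 0 → ok
Recompute each column's even parity and compare to cp:
  c0: data parity 1, sent cp 0 → mismatch
  c1: data parity 0, sent cp 0 → ok
  c2: data parity 0, sent cp 0 → ok
  c3: data parity 1, sent cp 1 → ok
  c4: data parity 1, sent cp 1 → ok
Exactly one row (r1) and one column (c0) fail → the flipped bit is at their intersection.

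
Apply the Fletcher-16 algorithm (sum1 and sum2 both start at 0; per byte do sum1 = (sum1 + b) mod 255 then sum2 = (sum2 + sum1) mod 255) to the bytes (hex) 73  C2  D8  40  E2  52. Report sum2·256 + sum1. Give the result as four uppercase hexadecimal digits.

BE84

Running sums (mod 255):
  after byte 0 (73): sum1=115, sum2=115
  after byte 1 (C2): sum1=54, sum2=169
  after byte 2 (D8): sum1=15, sum2=184
  after byte 3 (40): sum1=79, sum2=8
  after byte 4 (E2): sum1=50, sum2=58
  after byte 5 (52): sum1=132, sum2=190
Checksum = sum2·256 + sum1 = 190·256 + 132 = 48772 = 0xBE84.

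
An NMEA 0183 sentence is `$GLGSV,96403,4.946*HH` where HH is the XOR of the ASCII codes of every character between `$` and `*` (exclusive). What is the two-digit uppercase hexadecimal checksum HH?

50

XOR the ASCII codes of the payload characters:
  'G' = 0x47 → acc = 0x47
  'L' = 0x4C → acc = 0x0B
  'G' = 0x47 → acc = 0x4C
  'S' = 0x53 → acc = 0x1F
  'V' = 0x56 → acc = 0x49
  ',' = 0x2C → acc = 0x65
  '9' = 0x39 → acc = 0x5C
  '6' = 0x36 → acc = 0x6A
  '4' = 0x34 → acc = 0x5E
  '0' = 0x30 → acc = 0x6E
  '3' = 0x33 → acc = 0x5D
  ',' = 0x2C → acc = 0x71
  '4' = 0x34 → acc = 0x45
  '.' = 0x2E → acc = 0x6B
  '9' = 0x39 → acc = 0x52
  '4' = 0x34 → acc = 0x66
  '6' = 0x36 → acc = 0x50
Checksum = 0x50.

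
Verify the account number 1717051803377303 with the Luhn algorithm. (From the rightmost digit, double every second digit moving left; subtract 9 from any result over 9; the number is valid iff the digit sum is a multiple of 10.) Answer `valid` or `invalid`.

From the right, keep odd positions and double even positions (subtract 9 from any doubled value over 9):
  doubled (positions 2,4,...): 0 5 6 0 2 0 2 2 → sum 17
  kept (positions 1,3,...): 3 3 7 3 8 5 7 7 → sum 43
Total = 60.
60 mod 10 = 0, so the number is valid.

valid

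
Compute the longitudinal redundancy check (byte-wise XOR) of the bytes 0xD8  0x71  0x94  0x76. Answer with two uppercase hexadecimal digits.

XOR the bytes together:
  start with 0xD8
  0xD8 ⊕ 0x71 = 0xA9
  0xA9 ⊕ 0x94 = 0x3D
  0x3D ⊕ 0x76 = 0x4B

4B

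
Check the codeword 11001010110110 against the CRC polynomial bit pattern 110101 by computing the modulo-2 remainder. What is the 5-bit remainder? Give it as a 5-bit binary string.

00000

Modulo-2 division of 11001010110110 by 110101:
  pos 0: 110010 XOR 110101 = 000111
  pos 3: 111101 XOR 110101 = 001000
  pos 5: 100010 XOR 110101 = 010111
  pos 6: 101111 XOR 110101 = 011010
  pos 7: 110101 XOR 110101 = 000000
Remainder = 00000 (zero — the frame passes the CRC check).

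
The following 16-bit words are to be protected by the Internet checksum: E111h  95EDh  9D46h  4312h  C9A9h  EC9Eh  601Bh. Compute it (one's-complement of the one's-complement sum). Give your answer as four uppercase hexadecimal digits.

9243

One's-complement addition (fold any carry out of bit 15 back into bit 0):
  0xE111 + 0x95ED = 0x176FE → wrap carry → 0x76FF
  0x76FF + 0x9D46 = 0x11445 → wrap carry → 0x1446
  0x1446 + 0x4312 = 0x05758
  0x5758 + 0xC9A9 = 0x12101 → wrap carry → 0x2102
  0x2102 + 0xEC9E = 0x10DA0 → wrap carry → 0x0DA1
  0x0DA1 + 0x601B = 0x06DBC
One's-complement sum = 0x6DBC.
Checksum = ~0x6DBC & 0xFFFF = 0x9243.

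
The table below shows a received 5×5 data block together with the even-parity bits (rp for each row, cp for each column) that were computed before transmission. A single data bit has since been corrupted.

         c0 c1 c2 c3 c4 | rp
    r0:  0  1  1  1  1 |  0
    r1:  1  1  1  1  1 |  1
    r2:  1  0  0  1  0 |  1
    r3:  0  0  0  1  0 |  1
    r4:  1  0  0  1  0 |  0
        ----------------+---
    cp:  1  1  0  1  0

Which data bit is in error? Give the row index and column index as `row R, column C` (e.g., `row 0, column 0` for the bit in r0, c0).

Recompute each row's even parity and compare to rp:
  r0: data parity 0, sent rp 0 → ok
  r1: data parity 1, sent rp 1 → ok
  r2: data parity 0, sent rp 1 → mismatch
  r3: data parity 1, sent rp 1 → ok
  r4: data parity 0, sent rp 0 → ok
Recompute each column's even parity and compare to cp:
  c0: data parity 1, sent cp 1 → ok
  c1: data parity 0, sent cp 1 → mismatch
  c2: data parity 0, sent cp 0 → ok
  c3: data parity 1, sent cp 1 → ok
  c4: data parity 0, sent cp 0 → ok
Exactly one row (r2) and one column (c1) fail → the flipped bit is at their intersection.

row 2, column 1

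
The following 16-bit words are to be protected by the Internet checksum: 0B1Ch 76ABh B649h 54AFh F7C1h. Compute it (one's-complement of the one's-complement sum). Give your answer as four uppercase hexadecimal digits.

7B7D

One's-complement addition (fold any carry out of bit 15 back into bit 0):
  0x0B1C + 0x76AB = 0x081C7
  0x81C7 + 0xB649 = 0x13810 → wrap carry → 0x3811
  0x3811 + 0x54AF = 0x08CC0
  0x8CC0 + 0xF7C1 = 0x18481 → wrap carry → 0x8482
One's-complement sum = 0x8482.
Checksum = ~0x8482 & 0xFFFF = 0x7B7D.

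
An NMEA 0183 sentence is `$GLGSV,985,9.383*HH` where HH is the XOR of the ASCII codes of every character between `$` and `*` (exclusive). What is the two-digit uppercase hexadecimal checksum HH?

XOR the ASCII codes of the payload characters:
  'G' = 0x47 → acc = 0x47
  'L' = 0x4C → acc = 0x0B
  'G' = 0x47 → acc = 0x4C
  'S' = 0x53 → acc = 0x1F
  'V' = 0x56 → acc = 0x49
  ',' = 0x2C → acc = 0x65
  '9' = 0x39 → acc = 0x5C
  '8' = 0x38 → acc = 0x64
  '5' = 0x35 → acc = 0x51
  ',' = 0x2C → acc = 0x7D
  '9' = 0x39 → acc = 0x44
  '.' = 0x2E → acc = 0x6A
  '3' = 0x33 → acc = 0x59
  '8' = 0x38 → acc = 0x61
  '3' = 0x33 → acc = 0x52
Checksum = 0x52.

52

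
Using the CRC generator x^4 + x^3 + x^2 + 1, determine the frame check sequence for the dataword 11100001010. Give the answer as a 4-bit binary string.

1110

Append 4 zeros: 111000010100000. Divide by 11101 (XOR where the leading bit is 1):
  pos 0: 11100 XOR 11101 = 00001
  pos 4: 10010 XOR 11101 = 01111
  pos 5: 11111 XOR 11101 = 00010
  pos 8: 10000 XOR 11101 = 01101
  pos 9: 11010 XOR 11101 = 00111
Remainder (last 4 bits) = 1110. This is the CRC / FCS.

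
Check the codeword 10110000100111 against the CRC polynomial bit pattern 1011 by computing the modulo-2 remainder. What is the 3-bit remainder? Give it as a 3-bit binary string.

Modulo-2 division of 10110000100111 by 1011:
  pos 0: 1011 XOR 1011 = 0000
  pos 8: 1001 XOR 1011 = 0010
  pos 10: 1011 XOR 1011 = 0000
Remainder = 000 (zero — the frame passes the CRC check).

000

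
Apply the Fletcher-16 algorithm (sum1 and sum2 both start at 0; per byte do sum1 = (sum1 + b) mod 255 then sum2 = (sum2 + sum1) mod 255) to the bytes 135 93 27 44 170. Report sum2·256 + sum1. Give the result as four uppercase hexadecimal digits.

Running sums (mod 255):
  after byte 0 (135): sum1=135, sum2=135
  after byte 1 (93): sum1=228, sum2=108
  after byte 2 (27): sum1=0, sum2=108
  after byte 3 (44): sum1=44, sum2=152
  after byte 4 (170): sum1=214, sum2=111
Checksum = sum2·256 + sum1 = 111·256 + 214 = 28630 = 0x6FD6.

6FD6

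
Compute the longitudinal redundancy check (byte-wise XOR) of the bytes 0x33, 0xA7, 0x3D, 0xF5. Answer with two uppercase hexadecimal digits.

5C

XOR the bytes together:
  start with 0x33
  0x33 ⊕ 0xA7 = 0x94
  0x94 ⊕ 0x3D = 0xA9
  0xA9 ⊕ 0xF5 = 0x5C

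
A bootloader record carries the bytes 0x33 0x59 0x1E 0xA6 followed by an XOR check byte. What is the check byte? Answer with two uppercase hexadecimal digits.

XOR the bytes together:
  start with 0x33
  0x33 ⊕ 0x59 = 0x6A
  0x6A ⊕ 0x1E = 0x74
  0x74 ⊕ 0xA6 = 0xD2

D2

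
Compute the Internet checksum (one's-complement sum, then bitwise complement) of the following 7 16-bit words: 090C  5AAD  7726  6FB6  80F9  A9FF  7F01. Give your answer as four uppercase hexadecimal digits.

One's-complement addition (fold any carry out of bit 15 back into bit 0):
  0x090C + 0x5AAD = 0x063B9
  0x63B9 + 0x7726 = 0x0DADF
  0xDADF + 0x6FB6 = 0x14A95 → wrap carry → 0x4A96
  0x4A96 + 0x80F9 = 0x0CB8F
  0xCB8F + 0xA9FF = 0x1758E → wrap carry → 0x758F
  0x758F + 0x7F01 = 0x0F490
One's-complement sum = 0xF490.
Checksum = ~0xF490 & 0xFFFF = 0x0B6F.

0B6F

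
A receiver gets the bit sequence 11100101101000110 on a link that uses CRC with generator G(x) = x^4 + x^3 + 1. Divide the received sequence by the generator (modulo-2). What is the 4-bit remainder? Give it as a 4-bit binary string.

0000

Modulo-2 division of 11100101101000110 by 11001:
  pos 0: 11100 XOR 11001 = 00101
  pos 2: 10110 XOR 11001 = 01111
  pos 3: 11111 XOR 11001 = 00110
  pos 5: 11010 XOR 11001 = 00011
  pos 8: 11100 XOR 11001 = 00101
  pos 10: 10101 XOR 11001 = 01100
  pos 11: 11001 XOR 11001 = 00000
Remainder = 0000 (zero — the frame passes the CRC check).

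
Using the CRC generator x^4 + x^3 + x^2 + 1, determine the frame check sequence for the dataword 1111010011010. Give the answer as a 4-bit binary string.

Append 4 zeros: 11110100110100000. Divide by 11101 (XOR where the leading bit is 1):
  pos 0: 11110 XOR 11101 = 00011
  pos 3: 11100 XOR 11101 = 00001
  pos 7: 11101 XOR 11101 = 00000
Remainder (last 4 bits) = 0000. This is the CRC / FCS.

0000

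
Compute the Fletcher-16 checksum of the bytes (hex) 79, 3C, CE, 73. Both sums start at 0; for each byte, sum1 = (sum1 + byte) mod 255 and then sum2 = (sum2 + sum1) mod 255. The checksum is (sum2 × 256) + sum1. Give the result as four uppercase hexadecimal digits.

ABF7

Running sums (mod 255):
  after byte 0 (79): sum1=121, sum2=121
  after byte 1 (3C): sum1=181, sum2=47
  after byte 2 (CE): sum1=132, sum2=179
  after byte 3 (73): sum1=247, sum2=171
Checksum = sum2·256 + sum1 = 171·256 + 247 = 44023 = 0xABF7.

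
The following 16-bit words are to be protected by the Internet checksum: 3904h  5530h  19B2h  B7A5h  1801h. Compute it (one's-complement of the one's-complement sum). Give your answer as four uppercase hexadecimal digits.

One's-complement addition (fold any carry out of bit 15 back into bit 0):
  0x3904 + 0x5530 = 0x08E34
  0x8E34 + 0x19B2 = 0x0A7E6
  0xA7E6 + 0xB7A5 = 0x15F8B → wrap carry → 0x5F8C
  0x5F8C + 0x1801 = 0x0778D
One's-complement sum = 0x778D.
Checksum = ~0x778D & 0xFFFF = 0x8872.

8872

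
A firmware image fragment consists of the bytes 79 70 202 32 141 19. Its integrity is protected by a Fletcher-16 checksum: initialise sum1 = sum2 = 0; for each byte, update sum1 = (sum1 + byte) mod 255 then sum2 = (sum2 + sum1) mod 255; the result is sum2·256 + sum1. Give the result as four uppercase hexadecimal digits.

Running sums (mod 255):
  after byte 0 (79): sum1=79, sum2=79
  after byte 1 (70): sum1=149, sum2=228
  after byte 2 (202): sum1=96, sum2=69
  after byte 3 (32): sum1=128, sum2=197
  after byte 4 (141): sum1=14, sum2=211
  after byte 5 (19): sum1=33, sum2=244
Checksum = sum2·256 + sum1 = 244·256 + 33 = 62497 = 0xF421.

F421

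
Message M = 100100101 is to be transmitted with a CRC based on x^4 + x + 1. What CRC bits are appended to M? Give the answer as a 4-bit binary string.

Append 4 zeros: 1001001010000. Divide by 10011 (XOR where the leading bit is 1):
  pos 0: 10010 XOR 10011 = 00001
  pos 4: 10101 XOR 10011 = 00110
  pos 6: 11000 XOR 10011 = 01011
  pos 7: 10110 XOR 10011 = 00101
Remainder (last 4 bits) = 1010. This is the CRC / FCS.

1010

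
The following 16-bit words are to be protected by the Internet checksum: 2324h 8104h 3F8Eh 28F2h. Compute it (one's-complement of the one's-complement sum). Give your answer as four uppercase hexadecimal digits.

F356

One's-complement addition (fold any carry out of bit 15 back into bit 0):
  0x2324 + 0x8104 = 0x0A428
  0xA428 + 0x3F8E = 0x0E3B6
  0xE3B6 + 0x28F2 = 0x10CA8 → wrap carry → 0x0CA9
One's-complement sum = 0x0CA9.
Checksum = ~0x0CA9 & 0xFFFF = 0xF356.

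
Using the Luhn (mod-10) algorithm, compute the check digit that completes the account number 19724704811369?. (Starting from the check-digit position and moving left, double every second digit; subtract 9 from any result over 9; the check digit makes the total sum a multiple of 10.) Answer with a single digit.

Partial digits right→left: 9 6 3 1 1 8 4 0 7 4 2 7 9 1
Double every second digit counting from the check-digit position (so the 1st, 3rd, 5th, ... of the partial from the right).
  doubled (with −9 where >9): 9 6 2 8 5 4 9 → sum 43
  kept as-is: 6 1 8 0 4 7 1 → sum 27
Total = 43 + 27 = 70.
Check digit = (10 − (70 mod 10)) mod 10 = 0.

0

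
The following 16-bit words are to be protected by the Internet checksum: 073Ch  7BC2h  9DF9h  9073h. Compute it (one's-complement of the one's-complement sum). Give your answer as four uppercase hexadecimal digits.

4E94

One's-complement addition (fold any carry out of bit 15 back into bit 0):
  0x073C + 0x7BC2 = 0x082FE
  0x82FE + 0x9DF9 = 0x120F7 → wrap carry → 0x20F8
  0x20F8 + 0x9073 = 0x0B16B
One's-complement sum = 0xB16B.
Checksum = ~0xB16B & 0xFFFF = 0x4E94.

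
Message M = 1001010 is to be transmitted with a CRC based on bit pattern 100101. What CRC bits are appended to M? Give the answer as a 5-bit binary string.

Append 5 zeros: 100101000000. Divide by 100101 (XOR where the leading bit is 1):
  pos 0: 100101 XOR 100101 = 000000
Remainder (last 5 bits) = 00000. This is the CRC / FCS.

00000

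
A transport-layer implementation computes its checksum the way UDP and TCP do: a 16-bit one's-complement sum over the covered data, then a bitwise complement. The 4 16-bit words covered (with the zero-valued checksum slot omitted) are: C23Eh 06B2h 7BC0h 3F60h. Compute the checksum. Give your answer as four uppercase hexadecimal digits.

7BEE

One's-complement addition (fold any carry out of bit 15 back into bit 0):
  0xC23E + 0x06B2 = 0x0C8F0
  0xC8F0 + 0x7BC0 = 0x144B0 → wrap carry → 0x44B1
  0x44B1 + 0x3F60 = 0x08411
One's-complement sum = 0x8411.
Checksum = ~0x8411 & 0xFFFF = 0x7BEE.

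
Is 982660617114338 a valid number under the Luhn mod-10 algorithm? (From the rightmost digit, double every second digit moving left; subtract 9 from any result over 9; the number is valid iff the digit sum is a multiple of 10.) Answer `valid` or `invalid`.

valid

From the right, keep odd positions and double even positions (subtract 9 from any doubled value over 9):
  doubled (positions 2,4,...): 6 8 2 2 0 3 7 → sum 28
  kept (positions 1,3,...): 8 3 1 7 6 6 2 9 → sum 42
Total = 70.
70 mod 10 = 0, so the number is valid.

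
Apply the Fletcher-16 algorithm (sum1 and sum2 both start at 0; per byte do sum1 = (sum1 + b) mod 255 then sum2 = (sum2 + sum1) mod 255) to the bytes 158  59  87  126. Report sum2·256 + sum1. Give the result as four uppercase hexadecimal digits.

59AF

Running sums (mod 255):
  after byte 0 (158): sum1=158, sum2=158
  after byte 1 (59): sum1=217, sum2=120
  after byte 2 (87): sum1=49, sum2=169
  after byte 3 (126): sum1=175, sum2=89
Checksum = sum2·256 + sum1 = 89·256 + 175 = 22959 = 0x59AF.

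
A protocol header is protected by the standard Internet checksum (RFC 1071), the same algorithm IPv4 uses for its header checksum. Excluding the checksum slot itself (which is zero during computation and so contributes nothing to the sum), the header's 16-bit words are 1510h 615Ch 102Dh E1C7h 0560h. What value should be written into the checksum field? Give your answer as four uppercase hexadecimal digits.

923E

One's-complement addition (fold any carry out of bit 15 back into bit 0):
  0x1510 + 0x615C = 0x0766C
  0x766C + 0x102D = 0x08699
  0x8699 + 0xE1C7 = 0x16860 → wrap carry → 0x6861
  0x6861 + 0x0560 = 0x06DC1
One's-complement sum = 0x6DC1.
Checksum = ~0x6DC1 & 0xFFFF = 0x923E.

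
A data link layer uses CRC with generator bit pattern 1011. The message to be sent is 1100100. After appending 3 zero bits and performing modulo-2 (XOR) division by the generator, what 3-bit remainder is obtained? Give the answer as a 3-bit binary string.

001

Append 3 zeros: 1100100000. Divide by 1011 (XOR where the leading bit is 1):
  pos 0: 1100 XOR 1011 = 0111
  pos 1: 1111 XOR 1011 = 0100
  pos 2: 1000 XOR 1011 = 0011
  pos 4: 1100 XOR 1011 = 0111
  pos 5: 1110 XOR 1011 = 0101
  pos 6: 1010 XOR 1011 = 0001
Remainder (last 3 bits) = 001. This is the CRC / FCS.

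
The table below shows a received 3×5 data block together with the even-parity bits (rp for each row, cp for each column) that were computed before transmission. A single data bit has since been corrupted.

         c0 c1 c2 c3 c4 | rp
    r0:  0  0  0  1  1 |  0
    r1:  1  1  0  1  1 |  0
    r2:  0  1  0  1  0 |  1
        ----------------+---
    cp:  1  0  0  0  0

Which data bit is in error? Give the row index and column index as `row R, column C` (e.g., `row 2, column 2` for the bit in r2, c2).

row 2, column 3

Recompute each row's even parity and compare to rp:
  r0: data parity 0, sent rp 0 → ok
  r1: data parity 0, sent rp 0 → ok
  r2: data parity 0, sent rp 1 → mismatch
Recompute each column's even parity and compare to cp:
  c0: data parity 1, sent cp 1 → ok
  c1: data parity 0, sent cp 0 → ok
  c2: data parity 0, sent cp 0 → ok
  c3: data parity 1, sent cp 0 → mismatch
  c4: data parity 0, sent cp 0 → ok
Exactly one row (r2) and one column (c3) fail → the flipped bit is at their intersection.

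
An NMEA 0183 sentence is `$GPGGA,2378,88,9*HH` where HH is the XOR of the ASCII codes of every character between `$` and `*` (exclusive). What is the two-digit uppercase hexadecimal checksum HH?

XOR the ASCII codes of the payload characters:
  'G' = 0x47 → acc = 0x47
  'P' = 0x50 → acc = 0x17
  'G' = 0x47 → acc = 0x50
  'G' = 0x47 → acc = 0x17
  'A' = 0x41 → acc = 0x56
  ',' = 0x2C → acc = 0x7A
  '2' = 0x32 → acc = 0x48
  '3' = 0x33 → acc = 0x7B
  '7' = 0x37 → acc = 0x4C
  '8' = 0x38 → acc = 0x74
  ',' = 0x2C → acc = 0x58
  '8' = 0x38 → acc = 0x60
  '8' = 0x38 → acc = 0x58
  ',' = 0x2C → acc = 0x74
  '9' = 0x39 → acc = 0x4D
Checksum = 0x4D.

4D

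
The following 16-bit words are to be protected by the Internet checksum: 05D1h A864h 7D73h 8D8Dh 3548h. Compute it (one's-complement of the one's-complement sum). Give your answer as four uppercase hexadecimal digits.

1181

One's-complement addition (fold any carry out of bit 15 back into bit 0):
  0x05D1 + 0xA864 = 0x0AE35
  0xAE35 + 0x7D73 = 0x12BA8 → wrap carry → 0x2BA9
  0x2BA9 + 0x8D8D = 0x0B936
  0xB936 + 0x3548 = 0x0EE7E
One's-complement sum = 0xEE7E.
Checksum = ~0xEE7E & 0xFFFF = 0x1181.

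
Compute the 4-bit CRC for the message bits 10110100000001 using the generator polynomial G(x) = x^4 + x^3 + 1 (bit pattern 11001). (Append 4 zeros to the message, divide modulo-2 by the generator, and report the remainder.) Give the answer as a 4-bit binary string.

0011

Append 4 zeros: 101101000000010000. Divide by 11001 (XOR where the leading bit is 1):
  pos 0: 10110 XOR 11001 = 01111
  pos 1: 11111 XOR 11001 = 00110
  pos 3: 11000 XOR 11001 = 00001
  pos 7: 10000 XOR 11001 = 01001
  pos 8: 10010 XOR 11001 = 01011
  pos 9: 10111 XOR 11001 = 01110
  pos 10: 11100 XOR 11001 = 00101
  pos 12: 10100 XOR 11001 = 01101
  pos 13: 11010 XOR 11001 = 00011
Remainder (last 4 bits) = 0011. This is the CRC / FCS.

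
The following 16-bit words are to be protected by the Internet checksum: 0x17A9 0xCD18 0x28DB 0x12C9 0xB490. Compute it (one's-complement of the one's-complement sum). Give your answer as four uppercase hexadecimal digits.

2B09

One's-complement addition (fold any carry out of bit 15 back into bit 0):
  0x17A9 + 0xCD18 = 0x0E4C1
  0xE4C1 + 0x28DB = 0x10D9C → wrap carry → 0x0D9D
  0x0D9D + 0x12C9 = 0x02066
  0x2066 + 0xB490 = 0x0D4F6
One's-complement sum = 0xD4F6.
Checksum = ~0xD4F6 & 0xFFFF = 0x2B09.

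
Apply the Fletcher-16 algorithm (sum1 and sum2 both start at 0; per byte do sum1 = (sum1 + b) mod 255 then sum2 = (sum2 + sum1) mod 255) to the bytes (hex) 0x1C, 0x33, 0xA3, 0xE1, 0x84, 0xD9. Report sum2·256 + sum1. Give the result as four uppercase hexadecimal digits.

BF33

Running sums (mod 255):
  after byte 0 (0x1C): sum1=28, sum2=28
  after byte 1 (0x33): sum1=79, sum2=107
  after byte 2 (0xA3): sum1=242, sum2=94
  after byte 3 (0xE1): sum1=212, sum2=51
  after byte 4 (0x84): sum1=89, sum2=140
  after byte 5 (0xD9): sum1=51, sum2=191
Checksum = sum2·256 + sum1 = 191·256 + 51 = 48947 = 0xBF33.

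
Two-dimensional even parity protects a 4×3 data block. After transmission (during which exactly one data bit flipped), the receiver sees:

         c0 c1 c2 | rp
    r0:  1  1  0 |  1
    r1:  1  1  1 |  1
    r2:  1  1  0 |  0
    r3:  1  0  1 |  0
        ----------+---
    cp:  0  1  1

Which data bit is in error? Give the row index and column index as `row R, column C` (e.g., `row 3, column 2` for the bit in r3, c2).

Recompute each row's even parity and compare to rp:
  r0: data parity 0, sent rp 1 → mismatch
  r1: data parity 1, sent rp 1 → ok
  r2: data parity 0, sent rp 0 → ok
  r3: data parity 0, sent rp 0 → ok
Recompute each column's even parity and compare to cp:
  c0: data parity 0, sent cp 0 → ok
  c1: data parity 1, sent cp 1 → ok
  c2: data parity 0, sent cp 1 → mismatch
Exactly one row (r0) and one column (c2) fail → the flipped bit is at their intersection.

row 0, column 2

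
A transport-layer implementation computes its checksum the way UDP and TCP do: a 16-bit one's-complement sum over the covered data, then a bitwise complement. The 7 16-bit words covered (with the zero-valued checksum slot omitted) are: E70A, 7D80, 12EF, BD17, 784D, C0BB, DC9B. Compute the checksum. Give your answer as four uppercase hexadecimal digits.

B5C8

One's-complement addition (fold any carry out of bit 15 back into bit 0):
  0xE70A + 0x7D80 = 0x1648A → wrap carry → 0x648B
  0x648B + 0x12EF = 0x0777A
  0x777A + 0xBD17 = 0x13491 → wrap carry → 0x3492
  0x3492 + 0x784D = 0x0ACDF
  0xACDF + 0xC0BB = 0x16D9A → wrap carry → 0x6D9B
  0x6D9B + 0xDC9B = 0x14A36 → wrap carry → 0x4A37
One's-complement sum = 0x4A37.
Checksum = ~0x4A37 & 0xFFFF = 0xB5C8.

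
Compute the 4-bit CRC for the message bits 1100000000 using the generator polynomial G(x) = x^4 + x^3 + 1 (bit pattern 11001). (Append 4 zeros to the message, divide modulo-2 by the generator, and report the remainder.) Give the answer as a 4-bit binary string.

Append 4 zeros: 11000000000000. Divide by 11001 (XOR where the leading bit is 1):
  pos 0: 11000 XOR 11001 = 00001
  pos 4: 10000 XOR 11001 = 01001
  pos 5: 10010 XOR 11001 = 01011
  pos 6: 10110 XOR 11001 = 01111
  pos 7: 11110 XOR 11001 = 00111
  pos 9: 11100 XOR 11001 = 00101
Remainder (last 4 bits) = 0101. This is the CRC / FCS.

0101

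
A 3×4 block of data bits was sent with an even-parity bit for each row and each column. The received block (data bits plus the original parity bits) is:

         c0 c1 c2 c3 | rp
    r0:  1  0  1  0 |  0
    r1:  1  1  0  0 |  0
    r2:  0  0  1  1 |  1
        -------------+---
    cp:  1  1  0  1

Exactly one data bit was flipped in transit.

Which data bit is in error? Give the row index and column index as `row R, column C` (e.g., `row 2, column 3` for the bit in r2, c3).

row 2, column 0

Recompute each row's even parity and compare to rp:
  r0: data parity 0, sent rp 0 → ok
  r1: data parity 0, sent rp 0 → ok
  r2: data parity 0, sent rp 1 → mismatch
Recompute each column's even parity and compare to cp:
  c0: data parity 0, sent cp 1 → mismatch
  c1: data parity 1, sent cp 1 → ok
  c2: data parity 0, sent cp 0 → ok
  c3: data parity 1, sent cp 1 → ok
Exactly one row (r2) and one column (c0) fail → the flipped bit is at their intersection.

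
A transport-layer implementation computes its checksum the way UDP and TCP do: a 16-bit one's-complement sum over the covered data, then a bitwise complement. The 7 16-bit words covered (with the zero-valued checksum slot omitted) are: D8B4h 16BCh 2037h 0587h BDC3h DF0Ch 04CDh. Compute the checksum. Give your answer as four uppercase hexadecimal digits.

One's-complement addition (fold any carry out of bit 15 back into bit 0):
  0xD8B4 + 0x16BC = 0x0EF70
  0xEF70 + 0x2037 = 0x10FA7 → wrap carry → 0x0FA8
  0x0FA8 + 0x0587 = 0x0152F
  0x152F + 0xBDC3 = 0x0D2F2
  0xD2F2 + 0xDF0C = 0x1B1FE → wrap carry → 0xB1FF
  0xB1FF + 0x04CD = 0x0B6CC
One's-complement sum = 0xB6CC.
Checksum = ~0xB6CC & 0xFFFF = 0x4933.

4933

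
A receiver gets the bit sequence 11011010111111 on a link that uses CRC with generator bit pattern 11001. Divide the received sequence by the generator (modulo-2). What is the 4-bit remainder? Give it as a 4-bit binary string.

0000

Modulo-2 division of 11011010111111 by 11001:
  pos 0: 11011 XOR 11001 = 00010
  pos 3: 10010 XOR 11001 = 01011
  pos 4: 10111 XOR 11001 = 01110
  pos 5: 11101 XOR 11001 = 00100
  pos 7: 10011 XOR 11001 = 01010
  pos 8: 10101 XOR 11001 = 01100
  pos 9: 11001 XOR 11001 = 00000
Remainder = 0000 (zero — the frame passes the CRC check).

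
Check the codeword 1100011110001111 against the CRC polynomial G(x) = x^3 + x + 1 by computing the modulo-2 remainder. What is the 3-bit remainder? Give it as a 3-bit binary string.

011

Modulo-2 division of 1100011110001111 by 1011:
  pos 0: 1100 XOR 1011 = 0111
  pos 1: 1110 XOR 1011 = 0101
  pos 2: 1011 XOR 1011 = 0000
  pos 6: 1110 XOR 1011 = 0101
  pos 7: 1010 XOR 1011 = 0001
  pos 10: 1011 XOR 1011 = 0000
Remainder = 011 (nonzero — an error is detected).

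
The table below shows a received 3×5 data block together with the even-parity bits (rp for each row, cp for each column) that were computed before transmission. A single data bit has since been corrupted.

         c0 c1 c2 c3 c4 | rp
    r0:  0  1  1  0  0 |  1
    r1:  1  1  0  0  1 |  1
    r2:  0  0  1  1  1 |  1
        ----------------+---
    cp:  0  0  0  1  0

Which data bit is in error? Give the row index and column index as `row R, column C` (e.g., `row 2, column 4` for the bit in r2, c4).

row 0, column 0

Recompute each row's even parity and compare to rp:
  r0: data parity 0, sent rp 1 → mismatch
  r1: data parity 1, sent rp 1 → ok
  r2: data parity 1, sent rp 1 → ok
Recompute each column's even parity and compare to cp:
  c0: data parity 1, sent cp 0 → mismatch
  c1: data parity 0, sent cp 0 → ok
  c2: data parity 0, sent cp 0 → ok
  c3: data parity 1, sent cp 1 → ok
  c4: data parity 0, sent cp 0 → ok
Exactly one row (r0) and one column (c0) fail → the flipped bit is at their intersection.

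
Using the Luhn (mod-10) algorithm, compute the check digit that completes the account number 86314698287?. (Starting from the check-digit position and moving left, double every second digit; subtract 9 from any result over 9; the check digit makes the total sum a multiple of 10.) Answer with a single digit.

Partial digits right→left: 7 8 2 8 9 6 4 1 3 6 8
Double every second digit counting from the check-digit position (so the 1st, 3rd, 5th, ... of the partial from the right).
  doubled (with −9 where >9): 5 4 9 8 6 7 → sum 39
  kept as-is: 8 8 6 1 6 → sum 29
Total = 39 + 29 = 68.
Check digit = (10 − (68 mod 10)) mod 10 = 2.

2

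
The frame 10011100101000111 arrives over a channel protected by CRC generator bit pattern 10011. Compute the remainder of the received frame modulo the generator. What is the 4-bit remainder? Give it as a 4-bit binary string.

0000

Modulo-2 division of 10011100101000111 by 10011:
  pos 0: 10011 XOR 10011 = 00000
  pos 5: 10010 XOR 10011 = 00001
  pos 9: 11000 XOR 10011 = 01011
  pos 10: 10111 XOR 10011 = 00100
  pos 12: 10011 XOR 10011 = 00000
Remainder = 0000 (zero — the frame passes the CRC check).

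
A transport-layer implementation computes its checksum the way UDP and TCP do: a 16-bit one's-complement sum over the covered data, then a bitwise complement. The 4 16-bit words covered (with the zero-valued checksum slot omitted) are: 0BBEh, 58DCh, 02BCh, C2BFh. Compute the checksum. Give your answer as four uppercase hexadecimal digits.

One's-complement addition (fold any carry out of bit 15 back into bit 0):
  0x0BBE + 0x58DC = 0x0649A
  0x649A + 0x02BC = 0x06756
  0x6756 + 0xC2BF = 0x12A15 → wrap carry → 0x2A16
One's-complement sum = 0x2A16.
Checksum = ~0x2A16 & 0xFFFF = 0xD5E9.

D5E9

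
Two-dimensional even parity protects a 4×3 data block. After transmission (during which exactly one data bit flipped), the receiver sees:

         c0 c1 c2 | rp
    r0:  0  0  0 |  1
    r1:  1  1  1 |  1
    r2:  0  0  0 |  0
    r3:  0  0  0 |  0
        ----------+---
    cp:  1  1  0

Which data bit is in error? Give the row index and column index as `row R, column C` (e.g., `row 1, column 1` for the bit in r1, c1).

Recompute each row's even parity and compare to rp:
  r0: data parity 0, sent rp 1 → mismatch
  r1: data parity 1, sent rp 1 → ok
  r2: data parity 0, sent rp 0 → ok
  r3: data parity 0, sent rp 0 → ok
Recompute each column's even parity and compare to cp:
  c0: data parity 1, sent cp 1 → ok
  c1: data parity 1, sent cp 1 → ok
  c2: data parity 1, sent cp 0 → mismatch
Exactly one row (r0) and one column (c2) fail → the flipped bit is at their intersection.

row 0, column 2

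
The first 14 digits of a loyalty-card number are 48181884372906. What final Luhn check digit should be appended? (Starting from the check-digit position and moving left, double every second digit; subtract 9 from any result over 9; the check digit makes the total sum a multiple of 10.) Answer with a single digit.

Partial digits right→left: 6 0 9 2 7 3 4 8 8 1 8 1 8 4
Double every second digit counting from the check-digit position (so the 1st, 3rd, 5th, ... of the partial from the right).
  doubled (with −9 where >9): 3 9 5 8 7 7 7 → sum 46
  kept as-is: 0 2 3 8 1 1 4 → sum 19
Total = 46 + 19 = 65.
Check digit = (10 − (65 mod 10)) mod 10 = 5.

5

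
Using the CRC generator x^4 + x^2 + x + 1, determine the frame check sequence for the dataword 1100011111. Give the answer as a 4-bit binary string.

Append 4 zeros: 11000111110000. Divide by 10111 (XOR where the leading bit is 1):
  pos 0: 11000 XOR 10111 = 01111
  pos 1: 11111 XOR 10111 = 01000
  pos 2: 10001 XOR 10111 = 00110
  pos 4: 11011 XOR 10111 = 01100
  pos 5: 11001 XOR 10111 = 01110
  pos 6: 11100 XOR 10111 = 01011
  pos 7: 10110 XOR 10111 = 00001
Remainder (last 4 bits) = 0100. This is the CRC / FCS.

0100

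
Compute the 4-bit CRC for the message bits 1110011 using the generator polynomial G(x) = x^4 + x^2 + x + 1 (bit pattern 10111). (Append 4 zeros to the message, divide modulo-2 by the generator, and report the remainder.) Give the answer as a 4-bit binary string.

0111

Append 4 zeros: 11100110000. Divide by 10111 (XOR where the leading bit is 1):
  pos 0: 11100 XOR 10111 = 01011
  pos 1: 10111 XOR 10111 = 00000
  pos 6: 10000 XOR 10111 = 00111
Remainder (last 4 bits) = 0111. This is the CRC / FCS.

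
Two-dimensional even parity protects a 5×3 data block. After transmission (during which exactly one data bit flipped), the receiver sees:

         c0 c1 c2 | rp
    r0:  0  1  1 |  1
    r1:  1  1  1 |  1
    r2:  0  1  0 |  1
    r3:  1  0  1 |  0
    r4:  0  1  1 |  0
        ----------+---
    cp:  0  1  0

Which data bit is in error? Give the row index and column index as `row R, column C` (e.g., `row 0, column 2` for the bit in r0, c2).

row 0, column 1

Recompute each row's even parity and compare to rp:
  r0: data parity 0, sent rp 1 → mismatch
  r1: data parity 1, sent rp 1 → ok
  r2: data parity 1, sent rp 1 → ok
  r3: data parity 0, sent rp 0 → ok
  r4: data parity 0, sent rp 0 → ok
Recompute each column's even parity and compare to cp:
  c0: data parity 0, sent cp 0 → ok
  c1: data parity 0, sent cp 1 → mismatch
  c2: data parity 0, sent cp 0 → ok
Exactly one row (r0) and one column (c1) fail → the flipped bit is at their intersection.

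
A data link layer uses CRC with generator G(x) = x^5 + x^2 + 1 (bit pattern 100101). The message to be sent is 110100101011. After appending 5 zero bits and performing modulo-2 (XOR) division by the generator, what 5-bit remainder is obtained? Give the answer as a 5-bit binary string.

Append 5 zeros: 11010010101100000. Divide by 100101 (XOR where the leading bit is 1):
  pos 0: 110100 XOR 100101 = 010001
  pos 1: 100011 XOR 100101 = 000110
  pos 4: 110010 XOR 100101 = 010111
  pos 5: 101111 XOR 100101 = 001010
  pos 7: 101010 XOR 100101 = 001111
  pos 9: 111100 XOR 100101 = 011001
  pos 10: 110010 XOR 100101 = 010111
  pos 11: 101110 XOR 100101 = 001011
Remainder (last 5 bits) = 01011. This is the CRC / FCS.

01011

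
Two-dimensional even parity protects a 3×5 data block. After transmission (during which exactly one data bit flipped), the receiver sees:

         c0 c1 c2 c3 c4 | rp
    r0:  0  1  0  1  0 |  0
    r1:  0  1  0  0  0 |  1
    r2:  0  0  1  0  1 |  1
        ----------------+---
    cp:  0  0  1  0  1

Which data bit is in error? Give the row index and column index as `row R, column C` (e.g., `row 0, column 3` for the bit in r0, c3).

row 2, column 3

Recompute each row's even parity and compare to rp:
  r0: data parity 0, sent rp 0 → ok
  r1: data parity 1, sent rp 1 → ok
  r2: data parity 0, sent rp 1 → mismatch
Recompute each column's even parity and compare to cp:
  c0: data parity 0, sent cp 0 → ok
  c1: data parity 0, sent cp 0 → ok
  c2: data parity 1, sent cp 1 → ok
  c3: data parity 1, sent cp 0 → mismatch
  c4: data parity 1, sent cp 1 → ok
Exactly one row (r2) and one column (c3) fail → the flipped bit is at their intersection.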